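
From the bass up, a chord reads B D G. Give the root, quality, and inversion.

G major, first inversion

Reducing to letter names: B, D, G. These stack in thirds as G–B–D — a G major triad.
With the third (B) in the bass, the chord is in first inversion (figured bass 6).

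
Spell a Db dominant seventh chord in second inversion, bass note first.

Db dominant seventh is Db–F–Ab–Cb. Second inversion puts the fifth (Ab) in the bass, with the remaining tones above: Ab, Cb, Db, F.

Ab, Cb, Db, F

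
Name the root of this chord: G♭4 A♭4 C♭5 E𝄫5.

Gb, Ab, Cb, Ebb are the tones of an Ab half-diminished seventh chord (Ab–Cb–Ebb–Gb), making Ab the root.

Ab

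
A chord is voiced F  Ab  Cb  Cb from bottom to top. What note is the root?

F

Reordering F, Ab, Cb into stacked thirds gives F–Ab–Cb; the bottom of that stack, F, is the root.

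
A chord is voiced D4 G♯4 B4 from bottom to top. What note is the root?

G#

D, G#, B are the tones of a G# diminished triad (G#–B–D), making G# the root.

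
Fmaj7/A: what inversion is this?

Fmaj7/A means F major seventh with A in the bass. A is the third of F major seventh (F–A–C–E), so this is first inversion.

first inversion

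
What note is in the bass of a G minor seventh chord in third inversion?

F

In third inversion the seventh is lowest. For G minor seventh (G–Bb–D–F) that is F.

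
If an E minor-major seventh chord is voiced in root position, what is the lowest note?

E

E minor-major seventh is E–G–B–D#. Root position places the root in the bass: E.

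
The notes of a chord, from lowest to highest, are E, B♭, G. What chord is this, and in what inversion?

E diminished, root position

The distinct note names are E, Bb, G. Stacked in thirds they read E–G–Bb, which is a diminished triad on E.
With the root (E) in the bass, the chord is in root position (figured bass 5/3).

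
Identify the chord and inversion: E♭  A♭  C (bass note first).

Ab major, second inversion

The pitch classes Eb, Ab, C arrange in thirds as Ab–C–Eb: an Ab major triad.
The lowest note is Eb, the fifth of the chord, so this is second inversion (figured bass 6/4).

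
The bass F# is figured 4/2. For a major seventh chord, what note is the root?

G

The figures 4/2 mean the seventh of the chord is in the bass. If F# is the seventh of a major seventh chord, the root is G (chord tones G–B–D–F#).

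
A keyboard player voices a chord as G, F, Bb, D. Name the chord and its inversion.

The distinct note names are G, F, Bb, D. Stacked in thirds they read G–Bb–D–F, which is a minor seventh chord on G.
The lowest note is G, the root of the chord, so this is root position (figured bass 7).

G minor seventh, root position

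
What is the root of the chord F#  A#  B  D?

The distinct letter names are F#, A#, B, D. Arranged as a stack of thirds they read B–D–F#–A#, so B is the root (a B minor-major seventh chord).

B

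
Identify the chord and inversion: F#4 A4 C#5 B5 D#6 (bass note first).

The pitch classes F#, A, C#, B, D# arrange in thirds as B–D#–F#–A–C#: a B dominant ninth chord.
F# is the fifth of B dominant ninth; fifth in the bass means second inversion.

B dominant ninth, second inversion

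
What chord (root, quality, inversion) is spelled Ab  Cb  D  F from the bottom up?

The distinct note names are Ab, Cb, D, F. Stacked in thirds they read D–F–Ab–Cb, which is a diminished seventh chord on D.
With the fifth (Ab) in the bass, the chord is in second inversion (figured bass 4/3).

D diminished seventh, second inversion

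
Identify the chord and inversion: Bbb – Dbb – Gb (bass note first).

The pitch classes Bbb, Dbb, Gb arrange in thirds as Gb–Bbb–Dbb: a Gb diminished triad.
The lowest note is Bbb, the third of the chord, so this is first inversion (figured bass 6).

Gb diminished, first inversion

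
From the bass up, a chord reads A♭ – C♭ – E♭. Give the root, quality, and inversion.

Ab minor, root position

Reducing to letter names: Ab, Cb, Eb. These stack in thirds as Ab–Cb–Eb — an Ab minor triad.
Ab is the root of Ab minor; root in the bass means root position (figured bass 5/3).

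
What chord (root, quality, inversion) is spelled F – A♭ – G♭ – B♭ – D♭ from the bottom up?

The pitch classes F, Ab, Gb, Bb, Db arrange in thirds as Gb–Bb–Db–F–Ab: a Gb major ninth chord.
The lowest note is F, the seventh of the chord, so this is third inversion.

Gb major ninth, third inversion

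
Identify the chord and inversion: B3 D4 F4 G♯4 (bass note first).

Reducing to letter names: B, D, F, G#. These stack in thirds as G#–B–D–F — a G# diminished seventh chord.
B is the third of G# diminished seventh; third in the bass means first inversion (figured bass 6/5).

G# diminished seventh, first inversion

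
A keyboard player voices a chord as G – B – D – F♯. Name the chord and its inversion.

G major seventh, root position

The pitch classes G, B, D, F# arrange in thirds as G–B–D–F#: a G major seventh chord.
The lowest note is G, the root of the chord, so this is root position (figured bass 7).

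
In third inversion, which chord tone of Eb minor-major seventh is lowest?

D

Eb minor-major seventh is Eb–Gb–Bb–D. Third inversion places the seventh in the bass: D.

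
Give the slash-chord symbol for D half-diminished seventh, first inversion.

Dø7/F

First inversion of D half-diminished seventh has the third (F) in the bass. As a slash chord: Dø7/F.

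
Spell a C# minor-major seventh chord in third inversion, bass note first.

B#, C#, E, G#

C# minor-major seventh is C#–E–G#–B#. Third inversion puts the seventh (B#) in the bass, with the remaining tones above: B#, C#, E, G#.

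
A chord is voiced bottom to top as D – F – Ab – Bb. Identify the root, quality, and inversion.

Bb dominant seventh, first inversion

Reducing to letter names: D, F, Ab, Bb. These stack in thirds as Bb–D–F–Ab — a Bb dominant seventh chord.
D is the third of Bb dominant seventh; third in the bass means first inversion (figured bass 6/5).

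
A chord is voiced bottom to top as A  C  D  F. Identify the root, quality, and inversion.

The pitch classes A, C, D, F arrange in thirds as D–F–A–C: a D minor seventh chord.
A is the fifth of D minor seventh; fifth in the bass means second inversion (figured bass 4/3).

D minor seventh, second inversion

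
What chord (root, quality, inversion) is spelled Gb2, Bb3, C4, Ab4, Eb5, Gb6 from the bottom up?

The distinct note names are Gb, Bb, C, Ab, Eb. Stacked in thirds they read Ab–C–Eb–Gb–Bb, which is a dominant ninth chord on Ab.
With the seventh (Gb) in the bass, the chord is in third inversion.

Ab dominant ninth, third inversion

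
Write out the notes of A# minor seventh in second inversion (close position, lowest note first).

The chord tones are A#–C#–E#–G#. With the fifth (E#) lowest for second inversion: E#, G#, A#, C#.

E#, G#, A#, C#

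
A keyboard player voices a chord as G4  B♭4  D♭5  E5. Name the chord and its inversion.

The distinct note names are G, Bb, Db, E. Stacked in thirds they read E–G–Bb–Db, which is a diminished seventh chord on E.
With the third (G) in the bass, the chord is in first inversion (figured bass 6/5).

E diminished seventh, first inversion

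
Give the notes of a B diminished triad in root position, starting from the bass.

B diminished is B–D–F. Root position puts the root (B) in the bass, with the remaining tones above: B, D, F.

B, D, F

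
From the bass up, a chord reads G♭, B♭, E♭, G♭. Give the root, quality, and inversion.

Eb minor, first inversion

The pitch classes Gb, Bb, Eb arrange in thirds as Eb–Gb–Bb: an Eb minor triad.
The lowest note is Gb, the third of the chord, so this is first inversion (figured bass 6).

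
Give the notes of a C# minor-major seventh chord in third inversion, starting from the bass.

B#, C#, E, G#

C# minor-major seventh is C#–E–G#–B#. Third inversion puts the seventh (B#) in the bass, with the remaining tones above: B#, C#, E, G#.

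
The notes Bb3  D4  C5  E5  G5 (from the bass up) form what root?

C

Reordering Bb, D, C, E, G into stacked thirds gives C–E–G–Bb–D; the bottom of that stack, C, is the root.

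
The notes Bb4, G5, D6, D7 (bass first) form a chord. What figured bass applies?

The notes Bb, G, D stack in thirds as G–Bb–D — a G minor triad. The bass Bb is the third, so this is first inversion: figured 6.

6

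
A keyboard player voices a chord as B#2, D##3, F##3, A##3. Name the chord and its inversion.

The pitch classes B#, D##, F##, A## arrange in thirds as B#–D##–F##–A##: a B# major seventh chord.
The lowest note is B#, the root of the chord, so this is root position (figured bass 7).

B# major seventh, root position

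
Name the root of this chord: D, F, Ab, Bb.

Bb

D, F, Ab, Bb are the tones of a Bb dominant seventh chord (Bb–D–F–Ab), making Bb the root.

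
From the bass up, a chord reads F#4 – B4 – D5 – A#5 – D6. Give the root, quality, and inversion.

The distinct note names are F#, B, D, A#. Stacked in thirds they read B–D–F#–A#, which is a minor-major seventh chord on B.
The lowest note is F#, the fifth of the chord, so this is second inversion (figured bass 4/3).

B minor-major seventh, second inversion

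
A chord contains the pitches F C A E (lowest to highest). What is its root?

F

The distinct letter names are F, C, A, E. Arranged as a stack of thirds they read F–A–C–E, so F is the root (an F major seventh chord).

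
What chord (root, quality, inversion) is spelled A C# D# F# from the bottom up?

D# half-diminished seventh, second inversion

Reducing to letter names: A, C#, D#, F#. These stack in thirds as D#–F#–A–C# — a D# half-diminished seventh chord.
With the fifth (A) in the bass, the chord is in second inversion (figured bass 4/3).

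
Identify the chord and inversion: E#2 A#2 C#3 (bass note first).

The distinct note names are E#, A#, C#. Stacked in thirds they read A#–C#–E#, which is a minor triad on A#.
With the fifth (E#) in the bass, the chord is in second inversion (figured bass 6/4).

A# minor, second inversion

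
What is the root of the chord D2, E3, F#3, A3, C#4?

D

Reordering D, E, F#, A, C# into stacked thirds gives D–F#–A–C#–E; the bottom of that stack, D, is the root.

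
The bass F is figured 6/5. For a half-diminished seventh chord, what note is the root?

D

The figures 6/5 mean the third of the chord is in the bass. If F is the third of a half-diminished seventh chord, the root is D (chord tones D–F–Ab–C).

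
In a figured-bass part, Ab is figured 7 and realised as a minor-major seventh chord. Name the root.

Ab

The figures 7 mean the root of the chord is in the bass. If Ab is the root of a minor-major seventh chord, the root is Ab (chord tones Ab–Cb–Eb–G).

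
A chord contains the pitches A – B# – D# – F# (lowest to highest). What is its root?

The distinct letter names are A, B#, D#, F#. Arranged as a stack of thirds they read B#–D#–F#–A, so B# is the root (a B# diminished seventh chord).

B#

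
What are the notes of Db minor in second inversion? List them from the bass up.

Ab, Db, Fb

Db minor is Db–Fb–Ab. Second inversion puts the fifth (Ab) in the bass, with the remaining tones above: Ab, Db, Fb.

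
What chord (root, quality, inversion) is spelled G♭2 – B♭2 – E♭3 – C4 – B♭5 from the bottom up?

The distinct note names are Gb, Bb, Eb, C. Stacked in thirds they read C–Eb–Gb–Bb, which is a half-diminished seventh chord on C.
With the fifth (Gb) in the bass, the chord is in second inversion (figured bass 4/3).

C half-diminished seventh, second inversion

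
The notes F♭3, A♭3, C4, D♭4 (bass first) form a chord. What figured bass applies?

6/5

The notes Fb, Ab, C, Db stack in thirds as Db–Fb–Ab–C — a Db minor-major seventh chord. The bass Fb is the third, so this is first inversion: figured 6/5.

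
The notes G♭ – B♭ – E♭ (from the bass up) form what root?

Eb

Reordering Gb, Bb, Eb into stacked thirds gives Eb–Gb–Bb; the bottom of that stack, Eb, is the root.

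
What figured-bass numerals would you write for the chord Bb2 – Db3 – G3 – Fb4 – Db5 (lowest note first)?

The notes Bb, Db, G, Fb stack in thirds as G–Bb–Db–Fb — a G diminished seventh chord. The bass Bb is the third, so this is first inversion: figured 6/5.

6/5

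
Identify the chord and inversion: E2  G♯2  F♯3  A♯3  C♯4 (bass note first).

F# dominant ninth, third inversion

The pitch classes E, G#, F#, A#, C# arrange in thirds as F#–A#–C#–E–G#: an F# dominant ninth chord.
The lowest note is E, the seventh of the chord, so this is third inversion.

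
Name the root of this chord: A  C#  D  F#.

D

The distinct letter names are A, C#, D, F#. Arranged as a stack of thirds they read D–F#–A–C#, so D is the root (a D major seventh chord).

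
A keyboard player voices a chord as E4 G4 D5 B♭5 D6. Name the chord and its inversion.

The distinct note names are E, G, D, Bb. Stacked in thirds they read E–G–Bb–D, which is a half-diminished seventh chord on E.
With the root (E) in the bass, the chord is in root position (figured bass 7).

E half-diminished seventh, root position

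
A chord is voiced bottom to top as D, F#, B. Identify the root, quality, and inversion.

B minor, first inversion

The distinct note names are D, F#, B. Stacked in thirds they read B–D–F#, which is a minor triad on B.
With the third (D) in the bass, the chord is in first inversion (figured bass 6).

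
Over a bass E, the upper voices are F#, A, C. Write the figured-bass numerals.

The notes E, F#, A, C stack in thirds as F#–A–C–E — an F# half-diminished seventh chord. The bass E is the seventh, so this is third inversion: figured 4/2.

4/2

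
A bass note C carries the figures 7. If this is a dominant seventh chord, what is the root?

C

The figures 7 mean the root of the chord is in the bass. If C is the root of a dominant seventh chord, the root is C (chord tones C–E–G–Bb).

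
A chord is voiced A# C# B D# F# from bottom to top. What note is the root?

B

A#, C#, B, D#, F# are the tones of a B major ninth chord (B–D#–F#–A#–C#), making B the root.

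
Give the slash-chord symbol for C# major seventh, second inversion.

Second inversion of C# major seventh has the fifth (G#) in the bass. As a slash chord: C#maj7/G#.

C#maj7/G#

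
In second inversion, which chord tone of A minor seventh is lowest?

E

In second inversion the fifth is lowest. For A minor seventh (A–C–E–G) that is E.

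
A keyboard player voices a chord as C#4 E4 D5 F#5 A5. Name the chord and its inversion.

The distinct note names are C#, E, D, F#, A. Stacked in thirds they read D–F#–A–C#–E, which is a major ninth chord on D.
With the seventh (C#) in the bass, the chord is in third inversion.

D major ninth, third inversion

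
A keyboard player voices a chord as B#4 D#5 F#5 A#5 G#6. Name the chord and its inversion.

G# dominant ninth, first inversion

The distinct note names are B#, D#, F#, A#, G#. Stacked in thirds they read G#–B#–D#–F#–A#, which is a dominant ninth chord on G#.
The lowest note is B#, the third of the chord, so this is first inversion.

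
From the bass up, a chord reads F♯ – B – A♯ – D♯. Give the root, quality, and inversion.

Reducing to letter names: F#, B, A#, D#. These stack in thirds as B–D#–F#–A# — a B major seventh chord.
The lowest note is F#, the fifth of the chord, so this is second inversion (figured bass 4/3).

B major seventh, second inversion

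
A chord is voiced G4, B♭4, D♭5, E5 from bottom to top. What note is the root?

E

Reordering G, Bb, Db, E into stacked thirds gives E–G–Bb–Db; the bottom of that stack, E, is the root.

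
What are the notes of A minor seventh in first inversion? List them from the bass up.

C, E, G, A

Spelling A minor seventh: A–C–E–G. In first inversion the third is bass, giving C, E, G, A from the bottom.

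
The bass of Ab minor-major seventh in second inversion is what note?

Eb

The fifth of Ab minor-major seventh (Ab–Cb–Eb–G) is Eb; that is the bass in second inversion.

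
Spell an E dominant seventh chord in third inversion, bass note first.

E dominant seventh is E–G#–B–D. Third inversion puts the seventh (D) in the bass, with the remaining tones above: D, E, G#, B.

D, E, G#, B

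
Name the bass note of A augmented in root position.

A augmented is A–C#–E#. Root position places the root in the bass: A.

A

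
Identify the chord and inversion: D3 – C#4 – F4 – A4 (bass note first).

The pitch classes D, C#, F, A arrange in thirds as D–F–A–C#: a D minor-major seventh chord.
The lowest note is D, the root of the chord, so this is root position (figured bass 7).

D minor-major seventh, root position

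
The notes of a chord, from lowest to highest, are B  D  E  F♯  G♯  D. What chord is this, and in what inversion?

E dominant ninth, second inversion

The pitch classes B, D, E, F#, G# arrange in thirds as E–G#–B–D–F#: an E dominant ninth chord.
With the fifth (B) in the bass, the chord is in second inversion.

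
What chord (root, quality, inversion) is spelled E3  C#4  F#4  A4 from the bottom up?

The pitch classes E, C#, F#, A arrange in thirds as F#–A–C#–E: an F# minor seventh chord.
With the seventh (E) in the bass, the chord is in third inversion (figured bass 4/2).

F# minor seventh, third inversion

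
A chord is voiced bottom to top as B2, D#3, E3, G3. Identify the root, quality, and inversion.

The distinct note names are B, D#, E, G. Stacked in thirds they read E–G–B–D#, which is a minor-major seventh chord on E.
B is the fifth of E minor-major seventh; fifth in the bass means second inversion (figured bass 4/3).

E minor-major seventh, second inversion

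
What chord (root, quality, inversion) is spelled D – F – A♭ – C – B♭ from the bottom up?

Reducing to letter names: D, F, Ab, C, Bb. These stack in thirds as Bb–D–F–Ab–C — a Bb dominant ninth chord.
The lowest note is D, the third of the chord, so this is first inversion.

Bb dominant ninth, first inversion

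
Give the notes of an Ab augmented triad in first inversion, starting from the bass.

C, E, Ab

Spelling Ab augmented: Ab–C–E. In first inversion the third is bass, giving C, E, Ab from the bottom.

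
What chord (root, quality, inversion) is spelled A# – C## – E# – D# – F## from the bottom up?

The distinct note names are A#, C##, E#, D#, F##. Stacked in thirds they read D#–F##–A#–C##–E#, which is a major ninth chord on D#.
With the fifth (A#) in the bass, the chord is in second inversion.

D# major ninth, second inversion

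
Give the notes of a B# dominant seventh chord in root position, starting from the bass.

B#, D##, F##, A#

B# dominant seventh is B#–D##–F##–A#. Root position puts the root (B#) in the bass, with the remaining tones above: B#, D##, F##, A#.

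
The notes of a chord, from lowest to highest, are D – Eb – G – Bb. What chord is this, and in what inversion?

Eb major seventh, third inversion

The pitch classes D, Eb, G, Bb arrange in thirds as Eb–G–Bb–D: an Eb major seventh chord.
The lowest note is D, the seventh of the chord, so this is third inversion (figured bass 4/2).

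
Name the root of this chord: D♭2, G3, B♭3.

Reordering Db, G, Bb into stacked thirds gives G–Bb–Db; the bottom of that stack, G, is the root.

G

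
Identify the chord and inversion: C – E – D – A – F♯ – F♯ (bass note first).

The distinct note names are C, E, D, A, F#. Stacked in thirds they read D–F#–A–C–E, which is a dominant ninth chord on D.
The lowest note is C, the seventh of the chord, so this is third inversion.

D dominant ninth, third inversion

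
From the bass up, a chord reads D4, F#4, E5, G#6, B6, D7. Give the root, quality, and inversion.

E dominant ninth, third inversion

The distinct note names are D, F#, E, G#, B. Stacked in thirds they read E–G#–B–D–F#, which is a dominant ninth chord on E.
D is the seventh of E dominant ninth; seventh in the bass means third inversion.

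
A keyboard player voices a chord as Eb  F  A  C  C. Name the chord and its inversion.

F dominant seventh, third inversion

The pitch classes Eb, F, A, C arrange in thirds as F–A–C–Eb: an F dominant seventh chord.
The lowest note is Eb, the seventh of the chord, so this is third inversion (figured bass 4/2).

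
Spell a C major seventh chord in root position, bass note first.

C, E, G, B

Spelling C major seventh: C–E–G–B. In root position the root is bass, giving C, E, G, B from the bottom.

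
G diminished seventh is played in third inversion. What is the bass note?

The seventh of G diminished seventh (G–Bb–Db–Fb) is Fb; that is the bass in third inversion.

Fb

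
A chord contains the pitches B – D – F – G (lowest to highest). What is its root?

B, D, F, G are the tones of a G dominant seventh chord (G–B–D–F), making G the root.

G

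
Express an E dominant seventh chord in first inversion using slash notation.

First inversion of E dominant seventh has the third (G#) in the bass. As a slash chord: E7/G#.

E7/G#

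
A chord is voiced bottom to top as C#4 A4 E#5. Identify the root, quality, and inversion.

Reducing to letter names: C#, A, E#. These stack in thirds as A–C#–E# — an A augmented triad.
The lowest note is C#, the third of the chord, so this is first inversion (figured bass 6).

A augmented, first inversion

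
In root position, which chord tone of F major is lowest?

In root position the root is lowest. For F major (F–A–C) that is F.

F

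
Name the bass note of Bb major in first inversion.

Bb major is Bb–D–F. First inversion places the third in the bass: D.

D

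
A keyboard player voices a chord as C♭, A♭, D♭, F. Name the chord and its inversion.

Reducing to letter names: Cb, Ab, Db, F. These stack in thirds as Db–F–Ab–Cb — a Db dominant seventh chord.
With the seventh (Cb) in the bass, the chord is in third inversion (figured bass 4/2).

Db dominant seventh, third inversion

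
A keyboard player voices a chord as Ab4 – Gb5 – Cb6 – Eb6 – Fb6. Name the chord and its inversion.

Fb major ninth, first inversion

Reducing to letter names: Ab, Gb, Cb, Eb, Fb. These stack in thirds as Fb–Ab–Cb–Eb–Gb — an Fb major ninth chord.
The lowest note is Ab, the third of the chord, so this is first inversion.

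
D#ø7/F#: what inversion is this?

first inversion

D#ø7/F# means D# half-diminished seventh with F# in the bass. F# is the third of D# half-diminished seventh (D#–F#–A–C#), so this is first inversion.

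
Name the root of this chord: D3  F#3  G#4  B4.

Reordering D, F#, G#, B into stacked thirds gives G#–B–D–F#; the bottom of that stack, G#, is the root.

G#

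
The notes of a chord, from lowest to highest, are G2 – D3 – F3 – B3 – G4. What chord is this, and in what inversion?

G dominant seventh, root position

The pitch classes G, D, F, B arrange in thirds as G–B–D–F: a G dominant seventh chord.
The lowest note is G, the root of the chord, so this is root position (figured bass 7).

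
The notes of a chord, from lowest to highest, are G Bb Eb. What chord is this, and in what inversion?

Eb major, first inversion

Reducing to letter names: G, Bb, Eb. These stack in thirds as Eb–G–Bb — an Eb major triad.
G is the third of Eb major; third in the bass means first inversion (figured bass 6).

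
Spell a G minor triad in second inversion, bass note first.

G minor is G–Bb–D. Second inversion puts the fifth (D) in the bass, with the remaining tones above: D, G, Bb.

D, G, Bb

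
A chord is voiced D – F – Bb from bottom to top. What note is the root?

The distinct letter names are D, F, Bb. Arranged as a stack of thirds they read Bb–D–F, so Bb is the root (a Bb major triad).

Bb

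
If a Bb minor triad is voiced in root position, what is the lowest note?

The root of Bb minor (Bb–Db–F) is Bb; that is the bass in root position.

Bb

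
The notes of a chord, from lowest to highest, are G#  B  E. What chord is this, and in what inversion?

E major, first inversion

Reducing to letter names: G#, B, E. These stack in thirds as E–G#–B — an E major triad.
With the third (G#) in the bass, the chord is in first inversion (figured bass 6).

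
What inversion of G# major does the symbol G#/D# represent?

second inversion

G#/D# means G# major with D# in the bass. D# is the fifth of G# major (G#–B#–D#), so this is second inversion.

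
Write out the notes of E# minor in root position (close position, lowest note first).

E#, G#, B#

The chord tones are E#–G#–B#. With the root (E#) lowest for root position: E#, G#, B#.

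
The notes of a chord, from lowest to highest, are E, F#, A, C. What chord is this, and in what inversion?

Reducing to letter names: E, F#, A, C. These stack in thirds as F#–A–C–E — an F# half-diminished seventh chord.
E is the seventh of F# half-diminished seventh; seventh in the bass means third inversion (figured bass 4/2).

F# half-diminished seventh, third inversion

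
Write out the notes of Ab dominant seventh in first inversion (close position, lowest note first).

C, Eb, Gb, Ab

Ab dominant seventh is Ab–C–Eb–Gb. First inversion puts the third (C) in the bass, with the remaining tones above: C, Eb, Gb, Ab.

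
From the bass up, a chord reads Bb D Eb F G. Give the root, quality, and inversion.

Reducing to letter names: Bb, D, Eb, F, G. These stack in thirds as Eb–G–Bb–D–F — an Eb major ninth chord.
The lowest note is Bb, the fifth of the chord, so this is second inversion.

Eb major ninth, second inversion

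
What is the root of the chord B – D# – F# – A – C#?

B

Reordering B, D#, F#, A, C# into stacked thirds gives B–D#–F#–A–C#; the bottom of that stack, B, is the root.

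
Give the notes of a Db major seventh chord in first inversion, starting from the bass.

Spelling Db major seventh: Db–F–Ab–C. In first inversion the third is bass, giving F, Ab, C, Db from the bottom.

F, Ab, C, Db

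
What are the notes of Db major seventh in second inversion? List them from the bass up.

The chord tones are Db–F–Ab–C. With the fifth (Ab) lowest for second inversion: Ab, C, Db, F.

Ab, C, Db, F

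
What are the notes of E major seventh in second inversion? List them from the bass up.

B, D#, E, G#

E major seventh is E–G#–B–D#. Second inversion puts the fifth (B) in the bass, with the remaining tones above: B, D#, E, G#.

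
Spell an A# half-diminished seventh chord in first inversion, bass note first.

C#, E, G#, A#

Spelling A# half-diminished seventh: A#–C#–E–G#. In first inversion the third is bass, giving C#, E, G#, A# from the bottom.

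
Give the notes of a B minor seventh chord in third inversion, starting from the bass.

B minor seventh is B–D–F#–A. Third inversion puts the seventh (A) in the bass, with the remaining tones above: A, B, D, F#.

A, B, D, F#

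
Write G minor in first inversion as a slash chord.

First inversion of G minor has the third (Bb) in the bass. As a slash chord: Gm/Bb.

Gm/Bb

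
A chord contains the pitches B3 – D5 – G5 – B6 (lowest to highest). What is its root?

G

The distinct letter names are B, D, G. Arranged as a stack of thirds they read G–B–D, so G is the root (a G major triad).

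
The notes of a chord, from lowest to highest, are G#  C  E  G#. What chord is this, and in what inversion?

C augmented, second inversion

The distinct note names are G#, C, E. Stacked in thirds they read C–E–G#, which is an augmented triad on C.
G# is the fifth of C augmented; fifth in the bass means second inversion (figured bass 6/4).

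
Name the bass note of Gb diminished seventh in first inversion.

In first inversion the third is lowest. For Gb diminished seventh (Gb–Bbb–Dbb–Fbb) that is Bbb.

Bbb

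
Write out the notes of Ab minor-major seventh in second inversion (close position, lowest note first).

Ab minor-major seventh is Ab–Cb–Eb–G. Second inversion puts the fifth (Eb) in the bass, with the remaining tones above: Eb, G, Ab, Cb.

Eb, G, Ab, Cb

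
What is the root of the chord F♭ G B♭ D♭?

G

The distinct letter names are Fb, G, Bb, Db. Arranged as a stack of thirds they read G–Bb–Db–Fb, so G is the root (a G diminished seventh chord).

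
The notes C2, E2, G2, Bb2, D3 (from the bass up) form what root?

C

C, E, G, Bb, D are the tones of a C dominant ninth chord (C–E–G–Bb–D), making C the root.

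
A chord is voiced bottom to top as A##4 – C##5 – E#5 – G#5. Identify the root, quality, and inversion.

A## diminished seventh, root position

Reducing to letter names: A##, C##, E#, G#. These stack in thirds as A##–C##–E#–G# — an A## diminished seventh chord.
With the root (A##) in the bass, the chord is in root position (figured bass 7).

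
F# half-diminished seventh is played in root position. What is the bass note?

F# half-diminished seventh is F#–A–C–E. Root position places the root in the bass: F#.

F#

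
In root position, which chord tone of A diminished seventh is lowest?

In root position the root is lowest. For A diminished seventh (A–C–Eb–Gb) that is A.

A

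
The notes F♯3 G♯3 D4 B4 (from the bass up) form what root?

G#

F#, G#, D, B are the tones of a G# half-diminished seventh chord (G#–B–D–F#), making G# the root.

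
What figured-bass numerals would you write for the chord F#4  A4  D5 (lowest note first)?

The notes F#, A, D stack in thirds as D–F#–A — a D major triad. The bass F# is the third, so this is first inversion: figured 6.

6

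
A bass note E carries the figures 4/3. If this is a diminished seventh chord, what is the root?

A#

The figures 4/3 mean the fifth of the chord is in the bass. If E is the fifth of a diminished seventh chord, the root is A# (chord tones A#–C#–E–G).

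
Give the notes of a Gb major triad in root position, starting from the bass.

The chord tones are Gb–Bb–Db. With the root (Gb) lowest for root position: Gb, Bb, Db.

Gb, Bb, Db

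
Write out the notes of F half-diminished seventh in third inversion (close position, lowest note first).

Eb, F, Ab, Cb

Spelling F half-diminished seventh: F–Ab–Cb–Eb. In third inversion the seventh is bass, giving Eb, F, Ab, Cb from the bottom.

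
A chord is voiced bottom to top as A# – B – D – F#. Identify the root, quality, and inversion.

The pitch classes A#, B, D, F# arrange in thirds as B–D–F#–A#: a B minor-major seventh chord.
A# is the seventh of B minor-major seventh; seventh in the bass means third inversion (figured bass 4/2).

B minor-major seventh, third inversion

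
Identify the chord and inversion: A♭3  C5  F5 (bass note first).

The pitch classes Ab, C, F arrange in thirds as F–Ab–C: an F minor triad.
The lowest note is Ab, the third of the chord, so this is first inversion (figured bass 6).

F minor, first inversion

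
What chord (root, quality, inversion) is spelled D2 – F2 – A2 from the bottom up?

Reducing to letter names: D, F, A. These stack in thirds as D–F–A — a D minor triad.
D is the root of D minor; root in the bass means root position (figured bass 5/3).

D minor, root position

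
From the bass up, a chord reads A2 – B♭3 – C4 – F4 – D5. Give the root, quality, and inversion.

Bb major ninth, third inversion

The distinct note names are A, Bb, C, F, D. Stacked in thirds they read Bb–D–F–A–C, which is a major ninth chord on Bb.
A is the seventh of Bb major ninth; seventh in the bass means third inversion.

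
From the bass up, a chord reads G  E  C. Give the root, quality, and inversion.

C major, second inversion

The pitch classes G, E, C arrange in thirds as C–E–G: a C major triad.
With the fifth (G) in the bass, the chord is in second inversion (figured bass 6/4).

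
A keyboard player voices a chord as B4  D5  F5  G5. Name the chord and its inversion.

G dominant seventh, first inversion

The distinct note names are B, D, F, G. Stacked in thirds they read G–B–D–F, which is a dominant seventh chord on G.
B is the third of G dominant seventh; third in the bass means first inversion (figured bass 6/5).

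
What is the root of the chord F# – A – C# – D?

D

Reordering F#, A, C#, D into stacked thirds gives D–F#–A–C#; the bottom of that stack, D, is the root.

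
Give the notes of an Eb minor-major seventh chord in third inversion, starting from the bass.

Spelling Eb minor-major seventh: Eb–Gb–Bb–D. In third inversion the seventh is bass, giving D, Eb, Gb, Bb from the bottom.

D, Eb, Gb, Bb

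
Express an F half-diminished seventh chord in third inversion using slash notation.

Fø7/Eb

Third inversion of F half-diminished seventh has the seventh (Eb) in the bass. As a slash chord: Fø7/Eb.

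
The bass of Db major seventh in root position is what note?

In root position the root is lowest. For Db major seventh (Db–F–Ab–C) that is Db.

Db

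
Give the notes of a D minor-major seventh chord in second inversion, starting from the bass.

D minor-major seventh is D–F–A–C#. Second inversion puts the fifth (A) in the bass, with the remaining tones above: A, C#, D, F.

A, C#, D, F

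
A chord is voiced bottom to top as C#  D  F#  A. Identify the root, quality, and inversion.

D major seventh, third inversion

The pitch classes C#, D, F#, A arrange in thirds as D–F#–A–C#: a D major seventh chord.
C# is the seventh of D major seventh; seventh in the bass means third inversion (figured bass 4/2).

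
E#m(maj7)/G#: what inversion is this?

first inversion

E#m(maj7)/G# means E# minor-major seventh with G# in the bass. G# is the third of E# minor-major seventh (E#–G#–B#–D##), so this is first inversion.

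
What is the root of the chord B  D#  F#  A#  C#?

Reordering B, D#, F#, A#, C# into stacked thirds gives B–D#–F#–A#–C#; the bottom of that stack, B, is the root.

B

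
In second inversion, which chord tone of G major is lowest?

In second inversion the fifth is lowest. For G major (G–B–D) that is D.

D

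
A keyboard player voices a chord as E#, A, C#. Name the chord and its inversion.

A augmented, second inversion

The distinct note names are E#, A, C#. Stacked in thirds they read A–C#–E#, which is an augmented triad on A.
The lowest note is E#, the fifth of the chord, so this is second inversion (figured bass 6/4).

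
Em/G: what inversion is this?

Em/G means E minor with G in the bass. G is the third of E minor (E–G–B), so this is first inversion.

first inversion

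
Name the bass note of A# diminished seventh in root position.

A#

The root of A# diminished seventh (A#–C#–E–G) is A#; that is the bass in root position.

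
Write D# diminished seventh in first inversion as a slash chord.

First inversion of D# diminished seventh has the third (F#) in the bass. As a slash chord: D#dim7/F#.

D#dim7/F#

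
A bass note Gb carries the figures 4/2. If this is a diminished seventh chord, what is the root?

The figures 4/2 mean the seventh of the chord is in the bass. If Gb is the seventh of a diminished seventh chord, the root is A (chord tones A–C–Eb–Gb).

A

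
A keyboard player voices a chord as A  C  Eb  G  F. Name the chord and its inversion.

Reducing to letter names: A, C, Eb, G, F. These stack in thirds as F–A–C–Eb–G — an F dominant ninth chord.
A is the third of F dominant ninth; third in the bass means first inversion.

F dominant ninth, first inversion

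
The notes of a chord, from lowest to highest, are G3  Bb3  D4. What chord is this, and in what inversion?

The pitch classes G, Bb, D arrange in thirds as G–Bb–D: a G minor triad.
With the root (G) in the bass, the chord is in root position (figured bass 5/3).

G minor, root position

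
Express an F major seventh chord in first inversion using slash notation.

First inversion of F major seventh has the third (A) in the bass. As a slash chord: Fmaj7/A.

Fmaj7/A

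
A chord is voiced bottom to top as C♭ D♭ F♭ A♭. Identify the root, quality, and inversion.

The pitch classes Cb, Db, Fb, Ab arrange in thirds as Db–Fb–Ab–Cb: a Db minor seventh chord.
Cb is the seventh of Db minor seventh; seventh in the bass means third inversion (figured bass 4/2).

Db minor seventh, third inversion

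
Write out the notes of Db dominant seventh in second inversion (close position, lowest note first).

Spelling Db dominant seventh: Db–F–Ab–Cb. In second inversion the fifth is bass, giving Ab, Cb, Db, F from the bottom.

Ab, Cb, Db, F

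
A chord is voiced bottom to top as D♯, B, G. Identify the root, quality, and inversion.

The distinct note names are D#, B, G. Stacked in thirds they read G–B–D#, which is an augmented triad on G.
The lowest note is D#, the fifth of the chord, so this is second inversion (figured bass 6/4).

G augmented, second inversion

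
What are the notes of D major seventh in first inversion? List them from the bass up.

F#, A, C#, D

D major seventh is D–F#–A–C#. First inversion puts the third (F#) in the bass, with the remaining tones above: F#, A, C#, D.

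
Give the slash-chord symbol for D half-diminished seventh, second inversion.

Second inversion of D half-diminished seventh has the fifth (Ab) in the bass. As a slash chord: Dø7/Ab.

Dø7/Ab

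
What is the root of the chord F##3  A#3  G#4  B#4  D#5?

F##, A#, G#, B#, D# are the tones of a G# major ninth chord (G#–B#–D#–F##–A#), making G# the root.

G#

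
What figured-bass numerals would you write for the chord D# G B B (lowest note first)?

6/4

The notes D#, G, B stack in thirds as G–B–D# — a G augmented triad. The bass D# is the fifth, so this is second inversion: figured 6/4.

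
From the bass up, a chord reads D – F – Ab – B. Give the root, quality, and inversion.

B diminished seventh, first inversion

Reducing to letter names: D, F, Ab, B. These stack in thirds as B–D–F–Ab — a B diminished seventh chord.
The lowest note is D, the third of the chord, so this is first inversion (figured bass 6/5).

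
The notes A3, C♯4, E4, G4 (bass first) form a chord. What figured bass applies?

The notes A, C#, E, G stack in thirds as A–C#–E–G — an A dominant seventh chord. The bass A is the root, so this is root position: figured 7.

7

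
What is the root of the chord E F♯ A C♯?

Reordering E, F#, A, C# into stacked thirds gives F#–A–C#–E; the bottom of that stack, F#, is the root.

F#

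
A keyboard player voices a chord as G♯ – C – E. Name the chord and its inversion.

C augmented, second inversion

The pitch classes G#, C, E arrange in thirds as C–E–G#: a C augmented triad.
With the fifth (G#) in the bass, the chord is in second inversion (figured bass 6/4).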